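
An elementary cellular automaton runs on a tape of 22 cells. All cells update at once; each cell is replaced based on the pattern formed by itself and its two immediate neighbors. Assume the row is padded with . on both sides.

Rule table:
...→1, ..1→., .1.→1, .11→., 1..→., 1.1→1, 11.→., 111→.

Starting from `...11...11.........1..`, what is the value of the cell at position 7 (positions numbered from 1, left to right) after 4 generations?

.

11....1....1111111.1.1
...11.1.11........1111
11...111...111111.....
...1.....1........1111
position 7 holds .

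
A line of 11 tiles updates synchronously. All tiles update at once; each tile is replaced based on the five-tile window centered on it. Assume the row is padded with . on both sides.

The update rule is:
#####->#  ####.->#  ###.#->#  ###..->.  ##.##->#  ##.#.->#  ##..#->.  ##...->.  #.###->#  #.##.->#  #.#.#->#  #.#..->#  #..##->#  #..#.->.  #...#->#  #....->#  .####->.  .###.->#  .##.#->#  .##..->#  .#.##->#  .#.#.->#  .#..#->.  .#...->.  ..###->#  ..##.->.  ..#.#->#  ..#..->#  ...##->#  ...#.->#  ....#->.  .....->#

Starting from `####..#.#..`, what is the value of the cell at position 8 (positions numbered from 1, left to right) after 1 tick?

#.#...###.#
position 8 holds #

#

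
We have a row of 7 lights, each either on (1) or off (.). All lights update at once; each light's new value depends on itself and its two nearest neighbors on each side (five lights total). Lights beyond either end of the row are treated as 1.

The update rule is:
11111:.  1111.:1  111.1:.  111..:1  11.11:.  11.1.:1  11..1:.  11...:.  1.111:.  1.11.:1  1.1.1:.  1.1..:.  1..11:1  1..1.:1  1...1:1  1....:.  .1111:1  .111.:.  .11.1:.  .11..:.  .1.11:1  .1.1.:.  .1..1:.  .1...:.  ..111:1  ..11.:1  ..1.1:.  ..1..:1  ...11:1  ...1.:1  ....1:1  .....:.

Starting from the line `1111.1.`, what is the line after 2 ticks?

.1...1.

..1.1.1
.1...1.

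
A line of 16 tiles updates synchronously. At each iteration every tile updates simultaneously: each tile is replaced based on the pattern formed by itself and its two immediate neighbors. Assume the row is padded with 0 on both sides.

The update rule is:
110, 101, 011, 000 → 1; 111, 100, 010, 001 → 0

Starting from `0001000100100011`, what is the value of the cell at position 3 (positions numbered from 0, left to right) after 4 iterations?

iteration 1: 1100010000001011
iteration 2: 1101000111100111
iteration 3: 1110010100100101
iteration 4: 1010001000000010
position 3 holds 0

0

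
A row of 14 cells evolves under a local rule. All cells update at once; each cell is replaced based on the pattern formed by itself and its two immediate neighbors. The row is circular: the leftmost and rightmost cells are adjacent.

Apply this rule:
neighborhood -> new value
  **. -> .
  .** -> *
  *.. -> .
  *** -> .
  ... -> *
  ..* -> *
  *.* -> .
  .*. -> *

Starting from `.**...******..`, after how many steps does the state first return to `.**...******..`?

14

step 1: **..***......*
step 2: ...**...******
step 3: .***..***.....
step 4: **...**...****
step 5: ...***..***...
step 6: ****...**...**
step 7: .....***..***.
step 8: ******...**...
step 9: *......***..**
step 10: ..******...**.
step 11: ***......***..
step 12: *...******...*
step 13: ..***......***
step 14: .**...******..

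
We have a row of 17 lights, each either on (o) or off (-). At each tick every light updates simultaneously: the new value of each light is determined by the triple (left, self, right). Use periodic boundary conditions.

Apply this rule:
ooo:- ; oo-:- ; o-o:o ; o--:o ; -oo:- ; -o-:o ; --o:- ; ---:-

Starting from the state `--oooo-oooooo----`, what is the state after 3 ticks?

------o------o---
------oo-----oo--
--------o------o-

--------o------o-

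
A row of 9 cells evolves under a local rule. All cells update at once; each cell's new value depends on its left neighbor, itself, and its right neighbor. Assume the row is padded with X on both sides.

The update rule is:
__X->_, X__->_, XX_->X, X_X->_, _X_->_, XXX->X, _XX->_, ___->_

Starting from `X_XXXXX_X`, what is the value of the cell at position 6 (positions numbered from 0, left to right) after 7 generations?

_

X__XXXX__
X___XXX__
X____XX__
X_____X__
X________
X________  (fixed point — unchanged through generation 7)
position 6 holds _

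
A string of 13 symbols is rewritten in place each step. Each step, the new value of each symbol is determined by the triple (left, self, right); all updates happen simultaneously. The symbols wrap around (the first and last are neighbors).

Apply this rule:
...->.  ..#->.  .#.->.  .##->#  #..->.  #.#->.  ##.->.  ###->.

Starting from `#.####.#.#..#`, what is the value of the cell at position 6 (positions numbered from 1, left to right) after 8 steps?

.

..#.........#
.............
.............  (fixed point — unchanged through step 8)
position 6 holds .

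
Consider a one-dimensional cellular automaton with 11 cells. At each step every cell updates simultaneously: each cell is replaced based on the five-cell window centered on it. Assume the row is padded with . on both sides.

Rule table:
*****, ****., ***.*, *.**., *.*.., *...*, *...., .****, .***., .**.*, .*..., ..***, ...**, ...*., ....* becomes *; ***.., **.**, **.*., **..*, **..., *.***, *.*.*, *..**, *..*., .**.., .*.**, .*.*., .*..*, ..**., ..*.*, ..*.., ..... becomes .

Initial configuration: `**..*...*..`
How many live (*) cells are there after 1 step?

.....***.**
count of *: 5

5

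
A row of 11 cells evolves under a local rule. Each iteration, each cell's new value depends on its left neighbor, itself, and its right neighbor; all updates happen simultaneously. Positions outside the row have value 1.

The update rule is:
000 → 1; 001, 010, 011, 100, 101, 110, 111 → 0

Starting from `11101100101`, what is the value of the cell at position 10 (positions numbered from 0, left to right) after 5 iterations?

iteration 1: 00000000000
iteration 2: 01111111110
iteration 3: 00000000000  (repeats iteration 1; period 2)
iteration 5: 00000000000
position 10 holds 0

0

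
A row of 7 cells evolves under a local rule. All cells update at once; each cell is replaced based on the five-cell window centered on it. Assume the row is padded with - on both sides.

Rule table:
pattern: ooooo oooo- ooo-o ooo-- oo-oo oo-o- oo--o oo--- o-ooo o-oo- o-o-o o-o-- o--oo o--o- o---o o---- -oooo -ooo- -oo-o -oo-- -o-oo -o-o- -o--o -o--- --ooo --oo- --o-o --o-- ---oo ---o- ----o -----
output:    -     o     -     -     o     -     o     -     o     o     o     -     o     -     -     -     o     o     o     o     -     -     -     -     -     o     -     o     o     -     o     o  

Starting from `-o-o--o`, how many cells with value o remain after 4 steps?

------o
ooooo-o
-o-o---
------o
count of o: 1

1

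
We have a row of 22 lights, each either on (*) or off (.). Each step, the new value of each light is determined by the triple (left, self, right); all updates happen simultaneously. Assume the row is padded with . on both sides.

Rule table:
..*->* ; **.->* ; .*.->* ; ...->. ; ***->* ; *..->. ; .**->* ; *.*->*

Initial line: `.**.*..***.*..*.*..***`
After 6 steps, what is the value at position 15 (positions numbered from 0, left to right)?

*

*****.******.****.****
**********************
**********************  (fixed point — unchanged through step 6)
position 15 holds *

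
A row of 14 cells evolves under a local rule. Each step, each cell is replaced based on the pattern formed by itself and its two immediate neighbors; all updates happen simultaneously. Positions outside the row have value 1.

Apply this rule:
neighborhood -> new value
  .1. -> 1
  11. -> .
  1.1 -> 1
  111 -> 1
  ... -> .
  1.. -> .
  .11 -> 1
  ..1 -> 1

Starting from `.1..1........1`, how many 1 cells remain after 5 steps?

11.11.......11
1.11.......111
.11.......1111
11.......11111
1.......111111
count of 1: 7

7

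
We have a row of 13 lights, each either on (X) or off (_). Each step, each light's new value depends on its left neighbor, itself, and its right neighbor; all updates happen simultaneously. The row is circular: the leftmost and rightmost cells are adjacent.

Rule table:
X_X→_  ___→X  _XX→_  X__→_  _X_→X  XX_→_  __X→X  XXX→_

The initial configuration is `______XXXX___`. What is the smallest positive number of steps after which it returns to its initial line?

XXXXXX_____XX
_______XXXX__
XXXXXXX_____X
________XXXX_
XXXXXXXX_____
_________XXXX
_XXXXXXXX____
X_________XXX
__XXXXXXXX___
XX_________XX
___XXXXXXXX__
XXX_________X
____XXXXXXXX_
XXXX_________
_____XXXXXXXX
_XXXX________
X_____XXXXXXX
__XXXX_______
XX_____XXXXXX
___XXXX______
XXX_____XXXXX
____XXXX_____
XXXX_____XXXX
_____XXXX____
XXXXX_____XXX
______XXXX___

26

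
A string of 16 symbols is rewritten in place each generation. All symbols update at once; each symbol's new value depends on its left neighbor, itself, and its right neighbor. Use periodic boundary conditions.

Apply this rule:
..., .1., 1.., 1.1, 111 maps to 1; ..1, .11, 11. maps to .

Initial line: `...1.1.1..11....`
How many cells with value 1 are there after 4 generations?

8

generation 1: 11.111111...1111
generation 2: 1.1.1111.11..111
generation 3: .111.11.1..1..11
generation 4: 1.1.1..111.11...
count of 1: 8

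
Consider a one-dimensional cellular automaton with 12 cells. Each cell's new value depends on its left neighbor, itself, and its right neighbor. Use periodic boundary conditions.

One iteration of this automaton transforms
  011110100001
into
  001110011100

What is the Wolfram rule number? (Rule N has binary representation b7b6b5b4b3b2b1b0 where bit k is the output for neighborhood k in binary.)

209

position 2: 111 → 1  (bit 7 = 1)
position 4: 110 → 1  (bit 6 = 1)
position 0: 101 → 0  (bit 5 = 0)
position 7: 100 → 1  (bit 4 = 1)
position 1: 011 → 0  (bit 3 = 0)
position 6: 010 → 0  (bit 2 = 0)
position 10: 001 → 0  (bit 1 = 0)
position 8: 000 → 1  (bit 0 = 1)
bits b7..b0 = 11010001 = 209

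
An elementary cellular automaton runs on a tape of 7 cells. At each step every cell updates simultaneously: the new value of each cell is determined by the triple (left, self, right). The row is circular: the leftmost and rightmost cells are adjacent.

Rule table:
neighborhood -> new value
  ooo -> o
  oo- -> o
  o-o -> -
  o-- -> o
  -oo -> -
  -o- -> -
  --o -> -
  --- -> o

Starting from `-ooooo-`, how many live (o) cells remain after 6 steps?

--ooooo
o--oooo
oo--ooo
ooo--oo
oooo--o
ooooo--
count of o: 5

5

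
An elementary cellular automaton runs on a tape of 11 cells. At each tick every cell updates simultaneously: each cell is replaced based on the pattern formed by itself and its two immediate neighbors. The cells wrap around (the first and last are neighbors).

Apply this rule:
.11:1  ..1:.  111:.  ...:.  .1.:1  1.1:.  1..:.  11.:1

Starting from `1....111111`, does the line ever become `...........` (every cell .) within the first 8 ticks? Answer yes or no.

1....1.....
1....1.....  (fixed point — unchanged through tick 8)
tick 8 is 1....1....., still not uniform .

no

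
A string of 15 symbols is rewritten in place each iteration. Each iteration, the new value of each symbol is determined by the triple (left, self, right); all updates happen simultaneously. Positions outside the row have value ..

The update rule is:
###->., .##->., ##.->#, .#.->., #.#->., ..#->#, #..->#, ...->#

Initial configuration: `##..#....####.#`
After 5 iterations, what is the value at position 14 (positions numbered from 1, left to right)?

#

.###.####...#..
#..#....####.##
.##.####...#..#
#.#....####.##.
...####...#..##
position 14 holds #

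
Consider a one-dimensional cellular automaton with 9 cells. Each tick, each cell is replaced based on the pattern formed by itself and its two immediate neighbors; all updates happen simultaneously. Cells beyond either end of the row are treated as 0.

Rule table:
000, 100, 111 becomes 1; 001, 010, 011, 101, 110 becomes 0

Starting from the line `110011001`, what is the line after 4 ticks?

001100111

001000100
100110011
010001000
001100111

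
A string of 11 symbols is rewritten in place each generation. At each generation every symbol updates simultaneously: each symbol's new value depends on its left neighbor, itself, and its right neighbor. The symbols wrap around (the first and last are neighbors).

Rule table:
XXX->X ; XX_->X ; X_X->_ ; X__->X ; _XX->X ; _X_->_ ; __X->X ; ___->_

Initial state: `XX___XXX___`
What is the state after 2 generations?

XXX_XXXXX_X
XXX_XXXXX_X

XXX_XXXXX_X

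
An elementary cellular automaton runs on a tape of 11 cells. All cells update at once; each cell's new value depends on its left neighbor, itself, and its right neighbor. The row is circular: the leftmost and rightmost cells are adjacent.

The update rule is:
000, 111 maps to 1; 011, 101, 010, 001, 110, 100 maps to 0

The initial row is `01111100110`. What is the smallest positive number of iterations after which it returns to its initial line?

4

00111000000
10010011111
00000001111
01111100110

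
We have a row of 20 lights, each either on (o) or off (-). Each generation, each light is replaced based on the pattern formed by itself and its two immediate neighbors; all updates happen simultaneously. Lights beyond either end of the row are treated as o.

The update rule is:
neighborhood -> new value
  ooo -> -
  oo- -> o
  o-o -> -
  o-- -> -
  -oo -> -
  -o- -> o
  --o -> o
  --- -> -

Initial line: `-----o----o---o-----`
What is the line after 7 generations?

-o-o-o-oo-o-o-o-o-o-

----oo---oo--oo----o
---o-o--o-o-o-o---o-
--oo-o-oo-o-o-o--oo-
-o-o-o--o-o-o-o-o-o-
-o-o-o-oo-o-o-o-o-o-
-o-o-o--o-o-o-o-o-o-  (repeats generation 4; period 2)
generation 7: -o-o-o-oo-o-o-o-o-o-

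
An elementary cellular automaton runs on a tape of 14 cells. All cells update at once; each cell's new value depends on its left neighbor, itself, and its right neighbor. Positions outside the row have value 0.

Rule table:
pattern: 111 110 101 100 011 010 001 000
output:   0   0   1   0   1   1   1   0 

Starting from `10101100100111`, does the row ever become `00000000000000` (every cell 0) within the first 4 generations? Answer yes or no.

no

11111001101100
10000011011000
10000110110000
10001101100000
generation 4 is 10001101100000, still not uniform 0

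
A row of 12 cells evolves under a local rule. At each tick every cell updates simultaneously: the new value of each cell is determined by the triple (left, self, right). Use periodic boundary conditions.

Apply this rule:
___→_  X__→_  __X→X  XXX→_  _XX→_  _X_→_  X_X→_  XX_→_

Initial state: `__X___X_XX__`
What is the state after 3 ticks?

___X_______X

_X___X______
X___X_______
___X_______X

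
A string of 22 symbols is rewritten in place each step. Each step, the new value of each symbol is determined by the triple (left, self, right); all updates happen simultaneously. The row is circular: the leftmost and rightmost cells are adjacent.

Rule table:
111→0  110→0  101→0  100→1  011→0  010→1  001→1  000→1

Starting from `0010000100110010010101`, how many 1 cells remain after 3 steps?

20

1111111111001111110101
0000000000110000000100
1111111111001111111111
count of 1: 20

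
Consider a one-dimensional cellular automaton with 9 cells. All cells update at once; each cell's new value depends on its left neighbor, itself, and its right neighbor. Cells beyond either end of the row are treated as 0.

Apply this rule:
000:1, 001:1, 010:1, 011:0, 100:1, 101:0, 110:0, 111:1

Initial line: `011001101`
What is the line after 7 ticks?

000011101

100110001
111001111
010110110
110000001
001111111
110111110
000011101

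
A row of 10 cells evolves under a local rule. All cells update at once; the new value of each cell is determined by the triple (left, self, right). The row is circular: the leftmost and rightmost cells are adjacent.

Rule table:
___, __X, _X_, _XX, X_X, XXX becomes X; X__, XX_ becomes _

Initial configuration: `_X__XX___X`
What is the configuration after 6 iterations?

XX_XX__XXX
X_XX__XXXX
_XX__XXXXX
XX__XXXXX_
X__XXXXX_X
__XXXXX_XX

__XXXXX_XX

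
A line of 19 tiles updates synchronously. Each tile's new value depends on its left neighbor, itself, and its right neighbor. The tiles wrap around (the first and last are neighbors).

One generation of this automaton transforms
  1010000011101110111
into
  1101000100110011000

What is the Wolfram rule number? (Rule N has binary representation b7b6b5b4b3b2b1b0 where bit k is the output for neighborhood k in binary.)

114

position 9: 111 → 0  (bit 7 = 0)
position 0: 110 → 1  (bit 6 = 1)
position 1: 101 → 1  (bit 5 = 1)
position 3: 100 → 1  (bit 4 = 1)
position 8: 011 → 0  (bit 3 = 0)
position 2: 010 → 0  (bit 2 = 0)
position 7: 001 → 1  (bit 1 = 1)
position 4: 000 → 0  (bit 0 = 0)
bits b7..b0 = 01110010 = 114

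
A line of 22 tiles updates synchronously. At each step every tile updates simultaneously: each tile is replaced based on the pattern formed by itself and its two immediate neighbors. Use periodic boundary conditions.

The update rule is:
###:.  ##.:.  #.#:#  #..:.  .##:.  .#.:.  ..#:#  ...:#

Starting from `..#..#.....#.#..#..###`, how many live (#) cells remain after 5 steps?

step 1: .#..#..####.#..#..#...
step 2: #..#..#....#..#..#..##
step 3: ..#..#..###..#..#..#..
step 4: ##..#..#....#..#..#..#
step 5: ...#..#..###..#..#..#.
count of #: 8

8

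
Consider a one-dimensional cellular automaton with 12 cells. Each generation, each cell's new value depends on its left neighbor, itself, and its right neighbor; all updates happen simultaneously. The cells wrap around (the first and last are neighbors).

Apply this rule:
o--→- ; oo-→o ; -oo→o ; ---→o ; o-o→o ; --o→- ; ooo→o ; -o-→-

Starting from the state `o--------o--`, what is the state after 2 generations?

--oooooo----
o-oooooo-ooo

o-oooooo-ooo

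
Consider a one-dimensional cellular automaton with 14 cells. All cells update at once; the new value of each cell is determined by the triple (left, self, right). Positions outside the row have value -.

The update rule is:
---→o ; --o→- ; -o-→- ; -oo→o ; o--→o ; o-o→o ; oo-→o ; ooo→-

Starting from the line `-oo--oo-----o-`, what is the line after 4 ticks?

tick 1: -ooo-oooooo--o
tick 2: -o-ooo----oo--
tick 3: --oo-oooo-oooo
tick 4: o-oooo--ooo--o

o-oooo--ooo--o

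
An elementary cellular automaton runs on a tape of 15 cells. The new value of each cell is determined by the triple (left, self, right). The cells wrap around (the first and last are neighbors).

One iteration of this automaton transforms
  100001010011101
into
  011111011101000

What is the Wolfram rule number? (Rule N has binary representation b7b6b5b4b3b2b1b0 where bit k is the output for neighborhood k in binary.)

position 11: 111 → 1  (bit 7 = 1)
position 0: 110 → 0  (bit 6 = 0)
position 6: 101 → 0  (bit 5 = 0)
position 1: 100 → 1  (bit 4 = 1)
position 10: 011 → 0  (bit 3 = 0)
position 5: 010 → 1  (bit 2 = 1)
position 4: 001 → 1  (bit 1 = 1)
position 2: 000 → 1  (bit 0 = 1)
bits b7..b0 = 10010111 = 151

151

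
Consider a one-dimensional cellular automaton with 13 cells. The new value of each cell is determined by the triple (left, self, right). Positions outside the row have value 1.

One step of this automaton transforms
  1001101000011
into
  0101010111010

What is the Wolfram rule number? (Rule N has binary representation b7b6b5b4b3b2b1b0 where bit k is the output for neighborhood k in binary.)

position 12: 111 → 0  (bit 7 = 0)
position 0: 110 → 0  (bit 6 = 0)
position 5: 101 → 1  (bit 5 = 1)
position 1: 100 → 1  (bit 4 = 1)
position 3: 011 → 1  (bit 3 = 1)
position 6: 010 → 0  (bit 2 = 0)
position 2: 001 → 0  (bit 1 = 0)
position 8: 000 → 1  (bit 0 = 1)
bits b7..b0 = 00111001 = 57

57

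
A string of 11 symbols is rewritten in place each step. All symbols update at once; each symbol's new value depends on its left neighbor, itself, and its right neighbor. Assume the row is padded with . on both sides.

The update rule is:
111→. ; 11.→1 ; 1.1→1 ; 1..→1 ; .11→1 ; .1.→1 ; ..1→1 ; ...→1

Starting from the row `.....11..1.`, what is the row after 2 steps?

step 1: 11111111111
step 2: 1.........1

1.........1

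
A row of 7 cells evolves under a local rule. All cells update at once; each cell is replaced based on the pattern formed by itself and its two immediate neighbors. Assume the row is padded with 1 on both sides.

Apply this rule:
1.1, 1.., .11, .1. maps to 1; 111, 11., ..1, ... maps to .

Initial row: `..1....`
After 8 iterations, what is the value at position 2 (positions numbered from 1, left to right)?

.

1.11...
.11.1..
11.111.
..11..1
1.1.1.1
.111111
11.....
..1....
position 2 holds .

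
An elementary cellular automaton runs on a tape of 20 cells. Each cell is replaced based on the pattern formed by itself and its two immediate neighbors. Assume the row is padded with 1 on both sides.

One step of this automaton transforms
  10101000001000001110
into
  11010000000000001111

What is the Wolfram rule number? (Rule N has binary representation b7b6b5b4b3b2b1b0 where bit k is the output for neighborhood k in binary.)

232

position 17: 111 → 1  (bit 7 = 1)
position 0: 110 → 1  (bit 6 = 1)
position 1: 101 → 1  (bit 5 = 1)
position 5: 100 → 0  (bit 4 = 0)
position 16: 011 → 1  (bit 3 = 1)
position 2: 010 → 0  (bit 2 = 0)
position 9: 001 → 0  (bit 1 = 0)
position 6: 000 → 0  (bit 0 = 0)
bits b7..b0 = 11101000 = 232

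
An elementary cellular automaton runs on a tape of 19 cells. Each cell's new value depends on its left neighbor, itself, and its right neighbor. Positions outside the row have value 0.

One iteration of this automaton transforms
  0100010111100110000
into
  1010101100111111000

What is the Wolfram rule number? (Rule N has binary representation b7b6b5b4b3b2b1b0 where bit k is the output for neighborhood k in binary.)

122

position 8: 111 → 0  (bit 7 = 0)
position 10: 110 → 1  (bit 6 = 1)
position 6: 101 → 1  (bit 5 = 1)
position 2: 100 → 1  (bit 4 = 1)
position 7: 011 → 1  (bit 3 = 1)
position 1: 010 → 0  (bit 2 = 0)
position 0: 001 → 1  (bit 1 = 1)
position 3: 000 → 0  (bit 0 = 0)
bits b7..b0 = 01111010 = 122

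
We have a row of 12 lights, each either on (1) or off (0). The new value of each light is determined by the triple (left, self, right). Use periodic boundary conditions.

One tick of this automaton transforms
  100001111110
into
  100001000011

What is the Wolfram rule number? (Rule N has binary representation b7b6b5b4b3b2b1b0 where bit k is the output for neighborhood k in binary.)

position 6: 111 → 0  (bit 7 = 0)
position 10: 110 → 1  (bit 6 = 1)
position 11: 101 → 1  (bit 5 = 1)
position 1: 100 → 0  (bit 4 = 0)
position 5: 011 → 1  (bit 3 = 1)
position 0: 010 → 1  (bit 2 = 1)
position 4: 001 → 0  (bit 1 = 0)
position 2: 000 → 0  (bit 0 = 0)
bits b7..b0 = 01101100 = 108

108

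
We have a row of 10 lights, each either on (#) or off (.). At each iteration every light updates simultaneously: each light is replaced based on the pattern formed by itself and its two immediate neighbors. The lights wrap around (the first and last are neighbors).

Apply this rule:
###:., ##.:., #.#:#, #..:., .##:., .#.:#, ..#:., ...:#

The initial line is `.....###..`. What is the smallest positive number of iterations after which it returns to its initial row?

####.....#
.....###..

2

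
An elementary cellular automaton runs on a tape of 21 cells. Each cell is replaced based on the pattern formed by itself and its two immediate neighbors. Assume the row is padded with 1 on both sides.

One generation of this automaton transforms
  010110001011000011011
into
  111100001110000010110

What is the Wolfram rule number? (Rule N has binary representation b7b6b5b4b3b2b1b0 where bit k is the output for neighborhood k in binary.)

44

position 20: 111 → 0  (bit 7 = 0)
position 4: 110 → 0  (bit 6 = 0)
position 0: 101 → 1  (bit 5 = 1)
position 5: 100 → 0  (bit 4 = 0)
position 3: 011 → 1  (bit 3 = 1)
position 1: 010 → 1  (bit 2 = 1)
position 7: 001 → 0  (bit 1 = 0)
position 6: 000 → 0  (bit 0 = 0)
bits b7..b0 = 00101100 = 44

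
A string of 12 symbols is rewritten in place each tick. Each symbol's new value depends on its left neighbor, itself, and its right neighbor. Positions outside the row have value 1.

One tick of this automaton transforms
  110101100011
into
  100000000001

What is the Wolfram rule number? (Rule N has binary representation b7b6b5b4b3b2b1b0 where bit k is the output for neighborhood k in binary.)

position 0: 111 → 1  (bit 7 = 1)
position 1: 110 → 0  (bit 6 = 0)
position 2: 101 → 0  (bit 5 = 0)
position 7: 100 → 0  (bit 4 = 0)
position 5: 011 → 0  (bit 3 = 0)
position 3: 010 → 0  (bit 2 = 0)
position 9: 001 → 0  (bit 1 = 0)
position 8: 000 → 0  (bit 0 = 0)
bits b7..b0 = 10000000 = 128

128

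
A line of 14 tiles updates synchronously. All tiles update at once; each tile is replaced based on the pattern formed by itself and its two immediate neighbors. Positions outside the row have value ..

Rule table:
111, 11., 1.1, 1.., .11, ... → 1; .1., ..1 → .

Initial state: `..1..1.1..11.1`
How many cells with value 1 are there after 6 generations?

9

1..1..1.1.111.
.1..1..1.11111
..1..1..111111
1..1..1.111111
.1..1..1111111
..1..1.1111111
count of 1: 9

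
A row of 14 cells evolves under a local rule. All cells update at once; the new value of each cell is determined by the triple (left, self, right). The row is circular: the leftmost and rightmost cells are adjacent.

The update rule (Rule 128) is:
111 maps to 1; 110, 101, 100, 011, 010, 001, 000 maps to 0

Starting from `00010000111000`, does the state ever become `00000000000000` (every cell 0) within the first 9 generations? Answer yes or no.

00000000010000
00000000000000
all cells are 0 at generation 2

yes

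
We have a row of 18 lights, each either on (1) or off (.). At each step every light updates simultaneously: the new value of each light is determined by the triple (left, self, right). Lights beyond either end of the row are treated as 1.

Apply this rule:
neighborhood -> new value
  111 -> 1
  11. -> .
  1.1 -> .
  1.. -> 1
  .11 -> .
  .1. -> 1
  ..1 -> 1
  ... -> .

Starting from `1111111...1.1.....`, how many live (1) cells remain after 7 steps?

111111.1.11.11...1
11111..1......1.1.
1111.1111....11.1.
111...11.1..1...1.
11.1.1...11111.11.
1..1.11.1.111.....
.111....1..1.1...1
count of 1: 7

7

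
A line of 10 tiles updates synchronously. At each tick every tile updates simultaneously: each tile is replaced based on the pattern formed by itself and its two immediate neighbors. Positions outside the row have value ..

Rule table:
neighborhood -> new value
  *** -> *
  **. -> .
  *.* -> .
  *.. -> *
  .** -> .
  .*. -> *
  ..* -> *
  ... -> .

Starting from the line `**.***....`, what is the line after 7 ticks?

tick 1: ....*.*...
tick 2: ...**.**..
tick 3: ..*.....*.
tick 4: .***...***
tick 5: *.*.*.*.*.
tick 6: *.*.*.*.**
tick 7: *.*.*.*...

*.*.*.*...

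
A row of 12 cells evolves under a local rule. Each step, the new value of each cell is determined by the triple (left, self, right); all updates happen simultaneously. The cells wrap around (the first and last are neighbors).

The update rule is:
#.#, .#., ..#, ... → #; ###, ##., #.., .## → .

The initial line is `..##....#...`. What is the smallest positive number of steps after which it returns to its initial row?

##...####.##
...##....#..
###...####.#
....##....#.
####...####.
.....##....#
.####...####
#.....##....
#.####...###
.#.....##...
##.####...##
..#.....##..
###.####...#
...#.....##.
####.####...
....#.....##
.####.####..
#....#.....#
..####.####.
##....#.....
...####.####
.##....#....
#...####.###
..##....#...

24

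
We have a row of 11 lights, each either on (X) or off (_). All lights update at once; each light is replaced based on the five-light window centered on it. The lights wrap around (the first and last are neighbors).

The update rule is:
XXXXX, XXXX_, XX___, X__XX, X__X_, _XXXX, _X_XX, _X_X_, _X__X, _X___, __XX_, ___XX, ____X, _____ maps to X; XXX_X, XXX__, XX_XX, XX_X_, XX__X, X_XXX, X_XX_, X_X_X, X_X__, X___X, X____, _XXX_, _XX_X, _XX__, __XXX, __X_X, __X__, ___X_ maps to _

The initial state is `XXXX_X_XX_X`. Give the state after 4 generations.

_X___X___XX

XXX___X____
___X___X_XX
X___X___X__
_X___X___XX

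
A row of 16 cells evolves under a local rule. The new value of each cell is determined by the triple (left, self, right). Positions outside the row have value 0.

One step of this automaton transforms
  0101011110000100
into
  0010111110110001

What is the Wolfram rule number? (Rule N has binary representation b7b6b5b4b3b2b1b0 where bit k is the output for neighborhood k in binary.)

233

position 6: 111 → 1  (bit 7 = 1)
position 8: 110 → 1  (bit 6 = 1)
position 2: 101 → 1  (bit 5 = 1)
position 9: 100 → 0  (bit 4 = 0)
position 5: 011 → 1  (bit 3 = 1)
position 1: 010 → 0  (bit 2 = 0)
position 0: 001 → 0  (bit 1 = 0)
position 10: 000 → 1  (bit 0 = 1)
bits b7..b0 = 11101001 = 233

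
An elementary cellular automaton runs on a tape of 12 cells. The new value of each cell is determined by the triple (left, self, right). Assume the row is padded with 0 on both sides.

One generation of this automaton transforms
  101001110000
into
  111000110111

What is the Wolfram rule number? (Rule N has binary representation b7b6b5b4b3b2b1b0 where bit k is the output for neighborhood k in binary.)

229

position 6: 111 → 1  (bit 7 = 1)
position 7: 110 → 1  (bit 6 = 1)
position 1: 101 → 1  (bit 5 = 1)
position 3: 100 → 0  (bit 4 = 0)
position 5: 011 → 0  (bit 3 = 0)
position 0: 010 → 1  (bit 2 = 1)
position 4: 001 → 0  (bit 1 = 0)
position 9: 000 → 1  (bit 0 = 1)
bits b7..b0 = 11100101 = 229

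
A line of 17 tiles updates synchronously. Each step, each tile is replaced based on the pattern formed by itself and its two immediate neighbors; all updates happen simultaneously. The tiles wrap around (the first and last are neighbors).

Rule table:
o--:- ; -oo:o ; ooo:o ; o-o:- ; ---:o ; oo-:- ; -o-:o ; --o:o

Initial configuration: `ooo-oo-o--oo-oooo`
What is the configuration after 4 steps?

-oo--oo-oo-ooooo-

step 1: oo--o--o-oo--oooo
step 2: o--oo-oo-o--ooooo
step 3: --oo--o--o-oooooo
step 4: -oo--oo-oo-ooooo-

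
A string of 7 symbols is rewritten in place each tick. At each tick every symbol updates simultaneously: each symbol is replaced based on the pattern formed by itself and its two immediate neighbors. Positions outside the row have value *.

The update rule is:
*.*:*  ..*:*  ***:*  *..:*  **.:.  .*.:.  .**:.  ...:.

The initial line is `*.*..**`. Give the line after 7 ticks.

.*.**.*

tick 1: .*.**.*
tick 2: *.*..*.
tick 3: .*.**.*  (repeats tick 1; period 2)
tick 7: .*.**.*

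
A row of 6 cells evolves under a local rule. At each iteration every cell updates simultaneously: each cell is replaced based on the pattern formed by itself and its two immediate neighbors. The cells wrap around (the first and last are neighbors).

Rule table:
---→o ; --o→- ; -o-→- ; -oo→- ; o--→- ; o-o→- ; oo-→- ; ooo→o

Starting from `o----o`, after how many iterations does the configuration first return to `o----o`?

2

--oo--
o----o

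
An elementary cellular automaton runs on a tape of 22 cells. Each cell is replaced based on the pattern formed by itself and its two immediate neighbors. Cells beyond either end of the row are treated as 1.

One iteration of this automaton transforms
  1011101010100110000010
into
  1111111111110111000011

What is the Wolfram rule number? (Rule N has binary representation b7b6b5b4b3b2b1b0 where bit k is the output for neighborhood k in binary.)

252

position 3: 111 → 1  (bit 7 = 1)
position 0: 110 → 1  (bit 6 = 1)
position 1: 101 → 1  (bit 5 = 1)
position 11: 100 → 1  (bit 4 = 1)
position 2: 011 → 1  (bit 3 = 1)
position 6: 010 → 1  (bit 2 = 1)
position 12: 001 → 0  (bit 1 = 0)
position 16: 000 → 0  (bit 0 = 0)
bits b7..b0 = 11111100 = 252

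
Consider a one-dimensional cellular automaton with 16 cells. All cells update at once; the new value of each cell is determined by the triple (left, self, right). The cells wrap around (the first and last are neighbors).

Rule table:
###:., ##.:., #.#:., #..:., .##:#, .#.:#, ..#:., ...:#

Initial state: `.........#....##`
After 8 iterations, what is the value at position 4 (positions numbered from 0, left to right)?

iteration 1: .#######.#.##.#.
iteration 2: .#.......#.#..#.
iteration 3: .#.#####.#.#..#.
iteration 4: .#.#.....#.#..#.
iteration 5: .#.#.###.#.#..#.
iteration 6: .#.#.#...#.#..#.
iteration 7: .#.#.#.#.#.#..#.
iteration 8: .#.#.#.#.#.#..#.
position 4 holds .

.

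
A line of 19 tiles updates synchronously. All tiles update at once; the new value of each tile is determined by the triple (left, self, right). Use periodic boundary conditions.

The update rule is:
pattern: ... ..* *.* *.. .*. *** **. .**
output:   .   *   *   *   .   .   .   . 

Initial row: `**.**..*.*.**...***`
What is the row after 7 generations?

..*..**.*.*..*.*...
.*.**..*.*.**.*.*..
*.*..**.*.*..*.*.*.
.*.**..*.*.**.*.*.*
*.*..**.*.*..*.*.*.  (repeats generation 3; period 2)
generation 7: *.*..**.*.*..*.*.*.

*.*..**.*.*..*.*.*.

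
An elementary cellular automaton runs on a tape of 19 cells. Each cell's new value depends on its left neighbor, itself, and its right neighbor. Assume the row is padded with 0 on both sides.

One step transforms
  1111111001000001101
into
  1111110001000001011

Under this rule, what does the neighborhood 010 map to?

1

At position 9 the neighborhood is 010; the next row has 1 there.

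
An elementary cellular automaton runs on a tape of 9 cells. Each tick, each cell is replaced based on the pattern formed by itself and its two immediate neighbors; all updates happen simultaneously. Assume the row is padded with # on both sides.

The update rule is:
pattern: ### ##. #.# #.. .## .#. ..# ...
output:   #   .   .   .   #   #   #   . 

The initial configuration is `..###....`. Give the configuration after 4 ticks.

.###....#
.##....##
.#....###
.#...####

.#...####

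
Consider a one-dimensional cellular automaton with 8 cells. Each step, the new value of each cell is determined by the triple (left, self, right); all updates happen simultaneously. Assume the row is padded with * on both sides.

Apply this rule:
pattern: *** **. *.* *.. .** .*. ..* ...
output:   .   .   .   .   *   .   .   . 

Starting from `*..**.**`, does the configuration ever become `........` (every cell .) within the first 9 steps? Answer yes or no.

...*..*.
........
all cells are . at step 2

yes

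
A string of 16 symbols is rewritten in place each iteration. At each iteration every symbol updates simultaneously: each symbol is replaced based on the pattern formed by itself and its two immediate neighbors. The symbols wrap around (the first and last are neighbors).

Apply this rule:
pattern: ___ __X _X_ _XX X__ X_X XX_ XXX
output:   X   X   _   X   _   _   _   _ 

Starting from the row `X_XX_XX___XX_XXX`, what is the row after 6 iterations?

X__XX__XX__XX__X

__X__X__XXX__X__
XX__X__XX___X__X
___X__XX__XX__XX
_XX__XX__XX__XX_
XX__XX__XX__XX__
X__XX__XX__XX__X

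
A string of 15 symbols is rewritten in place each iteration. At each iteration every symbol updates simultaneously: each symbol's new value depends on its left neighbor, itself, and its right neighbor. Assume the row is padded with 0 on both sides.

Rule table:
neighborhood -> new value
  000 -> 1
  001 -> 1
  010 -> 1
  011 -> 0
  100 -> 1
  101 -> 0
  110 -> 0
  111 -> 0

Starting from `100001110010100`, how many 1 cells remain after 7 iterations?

111110001110111
000001110000000
111110001111111
000001110000000  (repeats iteration 2; period 2)
iteration 7: 111110001111111
count of 1: 12

12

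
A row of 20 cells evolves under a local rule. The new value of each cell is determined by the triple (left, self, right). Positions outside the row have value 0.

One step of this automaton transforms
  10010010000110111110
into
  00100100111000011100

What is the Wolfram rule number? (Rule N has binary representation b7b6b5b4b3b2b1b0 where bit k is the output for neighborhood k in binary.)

131

position 15: 111 → 1  (bit 7 = 1)
position 12: 110 → 0  (bit 6 = 0)
position 13: 101 → 0  (bit 5 = 0)
position 1: 100 → 0  (bit 4 = 0)
position 11: 011 → 0  (bit 3 = 0)
position 0: 010 → 0  (bit 2 = 0)
position 2: 001 → 1  (bit 1 = 1)
position 8: 000 → 1  (bit 0 = 1)
bits b7..b0 = 10000011 = 131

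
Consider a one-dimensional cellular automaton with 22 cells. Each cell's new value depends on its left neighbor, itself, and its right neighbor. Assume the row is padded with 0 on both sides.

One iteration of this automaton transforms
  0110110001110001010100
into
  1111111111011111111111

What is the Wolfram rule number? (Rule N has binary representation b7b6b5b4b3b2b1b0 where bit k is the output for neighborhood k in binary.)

127

position 10: 111 → 0  (bit 7 = 0)
position 2: 110 → 1  (bit 6 = 1)
position 3: 101 → 1  (bit 5 = 1)
position 6: 100 → 1  (bit 4 = 1)
position 1: 011 → 1  (bit 3 = 1)
position 15: 010 → 1  (bit 2 = 1)
position 0: 001 → 1  (bit 1 = 1)
position 7: 000 → 1  (bit 0 = 1)
bits b7..b0 = 01111111 = 127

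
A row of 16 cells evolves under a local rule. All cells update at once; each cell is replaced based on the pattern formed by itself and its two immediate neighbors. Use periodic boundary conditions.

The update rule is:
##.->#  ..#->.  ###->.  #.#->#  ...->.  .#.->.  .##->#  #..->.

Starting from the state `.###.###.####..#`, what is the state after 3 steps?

#..###.##.......

##.###.###..#...
####.###.#......
#..###.##.......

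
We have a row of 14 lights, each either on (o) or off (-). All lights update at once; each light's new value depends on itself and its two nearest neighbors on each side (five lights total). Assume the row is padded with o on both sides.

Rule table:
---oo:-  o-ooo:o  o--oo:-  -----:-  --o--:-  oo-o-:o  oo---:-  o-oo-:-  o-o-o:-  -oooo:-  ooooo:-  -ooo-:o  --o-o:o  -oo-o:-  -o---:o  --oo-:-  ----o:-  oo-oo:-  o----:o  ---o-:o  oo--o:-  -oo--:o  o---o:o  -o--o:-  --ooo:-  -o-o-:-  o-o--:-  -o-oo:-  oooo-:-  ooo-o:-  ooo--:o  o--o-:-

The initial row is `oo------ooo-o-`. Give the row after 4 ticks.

-o----oooo----

-o-o-----o-o--
o---oo--oo----
o-o--o---o-o--
-o----oooo----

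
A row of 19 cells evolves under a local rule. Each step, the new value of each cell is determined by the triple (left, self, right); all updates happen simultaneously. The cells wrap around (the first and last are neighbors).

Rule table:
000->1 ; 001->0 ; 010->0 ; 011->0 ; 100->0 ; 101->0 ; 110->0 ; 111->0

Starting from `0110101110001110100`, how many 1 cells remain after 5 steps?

2

0000000000100000001
0111111110001111100
0000000000100000001  (repeats step 1; period 2)
step 5: 0000000000100000001
count of 1: 2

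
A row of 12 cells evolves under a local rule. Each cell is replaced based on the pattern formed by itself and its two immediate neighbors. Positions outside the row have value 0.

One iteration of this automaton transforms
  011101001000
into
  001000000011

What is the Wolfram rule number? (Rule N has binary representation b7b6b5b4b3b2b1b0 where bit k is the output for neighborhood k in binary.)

position 2: 111 → 1  (bit 7 = 1)
position 3: 110 → 0  (bit 6 = 0)
position 4: 101 → 0  (bit 5 = 0)
position 6: 100 → 0  (bit 4 = 0)
position 1: 011 → 0  (bit 3 = 0)
position 5: 010 → 0  (bit 2 = 0)
position 0: 001 → 0  (bit 1 = 0)
position 10: 000 → 1  (bit 0 = 1)
bits b7..b0 = 10000001 = 129

129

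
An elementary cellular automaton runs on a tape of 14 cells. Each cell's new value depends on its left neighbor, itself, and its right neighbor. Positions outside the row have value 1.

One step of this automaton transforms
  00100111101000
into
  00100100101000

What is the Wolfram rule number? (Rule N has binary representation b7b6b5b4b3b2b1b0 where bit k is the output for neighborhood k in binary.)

position 6: 111 → 0  (bit 7 = 0)
position 8: 110 → 1  (bit 6 = 1)
position 9: 101 → 0  (bit 5 = 0)
position 0: 100 → 0  (bit 4 = 0)
position 5: 011 → 1  (bit 3 = 1)
position 2: 010 → 1  (bit 2 = 1)
position 1: 001 → 0  (bit 1 = 0)
position 12: 000 → 0  (bit 0 = 0)
bits b7..b0 = 01001100 = 76

76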